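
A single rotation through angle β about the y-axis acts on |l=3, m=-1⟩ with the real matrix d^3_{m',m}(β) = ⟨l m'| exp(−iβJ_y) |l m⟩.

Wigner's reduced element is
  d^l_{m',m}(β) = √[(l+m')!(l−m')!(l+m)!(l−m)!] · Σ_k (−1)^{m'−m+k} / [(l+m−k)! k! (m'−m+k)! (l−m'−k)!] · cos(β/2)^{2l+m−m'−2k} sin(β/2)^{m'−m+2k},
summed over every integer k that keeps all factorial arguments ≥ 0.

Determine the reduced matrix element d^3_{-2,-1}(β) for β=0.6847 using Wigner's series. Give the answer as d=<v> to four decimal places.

d^3_{-2,-1}(β=0.6847) via Wigner's sum:
With c≡cos(β/2)=0.941968 and s≡sin(β/2)=0.335702, N=[1·120·2·24]^{1/2}=75.894664
The bounds max(0,m−m')=1 and min(l+m,l−m')=2 give 2 terms
  k=1: (−1)^0·75.8947/(24)·0.9420^5·0.3357^1 = +0.787291
  k=2: (−1)^1·75.8947/(12)·0.9420^3·0.3357^3 = -0.199986
d^3_{-2,-1}(0.6847) = +0.787291 -0.199986 = +0.587305

d=0.5873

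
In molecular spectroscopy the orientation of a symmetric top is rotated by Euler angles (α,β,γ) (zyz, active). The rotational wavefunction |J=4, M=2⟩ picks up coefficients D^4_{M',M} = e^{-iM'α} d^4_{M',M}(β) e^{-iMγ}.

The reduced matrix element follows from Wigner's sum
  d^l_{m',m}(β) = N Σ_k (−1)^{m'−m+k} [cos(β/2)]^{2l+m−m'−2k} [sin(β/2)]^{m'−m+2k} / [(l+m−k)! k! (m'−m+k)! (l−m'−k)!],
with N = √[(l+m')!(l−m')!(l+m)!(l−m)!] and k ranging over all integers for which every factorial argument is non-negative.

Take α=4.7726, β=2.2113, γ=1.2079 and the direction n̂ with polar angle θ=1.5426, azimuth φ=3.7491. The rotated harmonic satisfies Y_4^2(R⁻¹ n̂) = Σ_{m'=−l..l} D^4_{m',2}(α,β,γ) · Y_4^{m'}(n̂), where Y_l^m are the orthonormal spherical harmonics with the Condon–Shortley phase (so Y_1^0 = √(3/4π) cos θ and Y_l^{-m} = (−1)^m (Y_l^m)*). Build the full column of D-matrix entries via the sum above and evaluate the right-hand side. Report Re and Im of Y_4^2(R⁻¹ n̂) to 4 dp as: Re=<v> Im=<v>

Re=0.0341 Im=-0.0006

Need the full column D^4_{m',2} for m'=−4..4 at α=4.7726, β=2.2113, γ=1.2079.
cos(β/2)=0.448554, sin(β/2)=0.893756
d^4_{-4,2}: single k=6 term ⇒ +0.542652;  D = -0.308265-0.446592i
d^4_{-3,2}: k∈[5..6] ⇒ +0.577727 -0.764559 = -0.186831;  D = -0.147093+0.115194i
d^4_{-2,2}: k∈[4..6] ⇒ +0.387458 -1.230619 +0.407147 = -0.436014;  D = -0.289000-0.326477i
d^4_{-1,2}: k∈[3..5] ⇒ +0.183334 -1.091802 +0.866928 = -0.041540;  D = +0.029391-0.029355i
d^4_{0,2}: k∈[2..4] ⇒ +0.061723 -0.653466 +0.972890 = +0.381146;  D = -0.285087-0.252978i
d^4_{1,2}: k∈[1..3] ⇒ +0.013853 -0.275001 +0.727868 = +0.466720;  D = +0.288208-0.367102i
d^4_{2,2}: k∈[0..2] ⇒ +0.001639 -0.078074 +0.387458 = +0.311023;  D = +0.255751+0.176993i
d^4_{3,2}: k∈[0..1] ⇒ -0.012218 +0.145517 = +0.133299;  D = -0.069123+0.113977i
d^4_{4,2}: single k=0 term ⇒ +0.034427;  D = -0.030458-0.016049i
Y_4^{m'}(θ=1.5426,φ=3.7491) and Σ D·Y over m':
  (-0.3083-0.4466i)·(-0.3346-0.2885i)  (-0.1471+0.1152i)·(+0.0088+0.0341i)  (-0.2890-0.3265i)·(-0.1158+0.3116i)  (+0.0294-0.0294i)·(+0.0328-0.0228i)  (-0.2851-0.2530i)·(+0.3148+0.0000i)  (+0.2882-0.3671i)·(-0.0328-0.0228i)  (+0.2558+0.1770i)·(-0.1158-0.3116i)  (-0.0691+0.1140i)·(-0.0088+0.0341i)  (-0.0305-0.0160i)·(-0.3346+0.2885i)
Y_4^2(R⁻¹ n̂) = +0.034060-0.000649i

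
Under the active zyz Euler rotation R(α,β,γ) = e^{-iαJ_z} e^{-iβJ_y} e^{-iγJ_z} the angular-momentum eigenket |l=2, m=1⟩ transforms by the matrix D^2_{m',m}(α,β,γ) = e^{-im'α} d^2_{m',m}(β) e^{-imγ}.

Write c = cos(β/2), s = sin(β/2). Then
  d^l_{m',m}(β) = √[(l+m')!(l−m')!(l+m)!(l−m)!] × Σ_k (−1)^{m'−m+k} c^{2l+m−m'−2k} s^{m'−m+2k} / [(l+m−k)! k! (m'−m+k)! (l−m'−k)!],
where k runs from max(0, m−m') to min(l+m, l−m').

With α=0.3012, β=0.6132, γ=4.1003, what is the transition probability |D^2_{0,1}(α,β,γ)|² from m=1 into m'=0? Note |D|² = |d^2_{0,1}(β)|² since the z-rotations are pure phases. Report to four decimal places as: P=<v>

P=0.3323

First d^2_{0,1}(β=0.6132), then the phase factors e^{-i(0)α} and e^{-i(1)γ}:
c=cos(0.6132/2)=0.953365, s=sin(0.6132/2)=0.301819; N=√[2·2·6·1]=4.898979
Admissible k: 1..2 (factorial args all ≥0)
  k=1: (−1)^0·4.8990/(2)·0.9534^3·0.3018^1 = +0.640619
  k=2: (−1)^1·4.8990/(2)·0.9534^1·0.3018^3 = -0.064206
d^2_{0,1}(0.6132) = +0.640619 -0.064206 = +0.576414
|D^2_{0,1}|² = |d^2_{0,1}(β)|² = (+0.576414)² = 0.332253 (the z-rotation phases have unit modulus)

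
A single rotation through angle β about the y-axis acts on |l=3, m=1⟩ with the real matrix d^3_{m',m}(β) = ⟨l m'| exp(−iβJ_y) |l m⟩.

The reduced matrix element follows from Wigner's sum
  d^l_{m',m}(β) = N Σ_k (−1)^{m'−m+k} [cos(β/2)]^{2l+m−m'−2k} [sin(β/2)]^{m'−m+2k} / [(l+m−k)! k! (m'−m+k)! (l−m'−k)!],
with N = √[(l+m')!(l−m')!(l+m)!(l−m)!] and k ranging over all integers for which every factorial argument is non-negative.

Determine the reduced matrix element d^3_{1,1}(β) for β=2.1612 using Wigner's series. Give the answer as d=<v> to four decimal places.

d^3_{1,1}(β=2.1612) via Wigner's sum:
Half-angle: c=0.470799, s=0.882240. N=√(24·2·24·2)=48.000000
k∈{0,1,2} keeps every argument non-negative
  k=0: (−1)^0·48.0000/(48)·0.4708^6·0.8822^0 = +0.010890
  k=1: (−1)^1·48.0000/(6)·0.4708^4·0.8822^2 = -0.305919
  k=2: (−1)^2·48.0000/(8)·0.4708^2·0.8822^4 = +0.805694
d^3_{1,1}(2.1612) = +0.010890 -0.305919 +0.805694 = +0.510665

d=0.5107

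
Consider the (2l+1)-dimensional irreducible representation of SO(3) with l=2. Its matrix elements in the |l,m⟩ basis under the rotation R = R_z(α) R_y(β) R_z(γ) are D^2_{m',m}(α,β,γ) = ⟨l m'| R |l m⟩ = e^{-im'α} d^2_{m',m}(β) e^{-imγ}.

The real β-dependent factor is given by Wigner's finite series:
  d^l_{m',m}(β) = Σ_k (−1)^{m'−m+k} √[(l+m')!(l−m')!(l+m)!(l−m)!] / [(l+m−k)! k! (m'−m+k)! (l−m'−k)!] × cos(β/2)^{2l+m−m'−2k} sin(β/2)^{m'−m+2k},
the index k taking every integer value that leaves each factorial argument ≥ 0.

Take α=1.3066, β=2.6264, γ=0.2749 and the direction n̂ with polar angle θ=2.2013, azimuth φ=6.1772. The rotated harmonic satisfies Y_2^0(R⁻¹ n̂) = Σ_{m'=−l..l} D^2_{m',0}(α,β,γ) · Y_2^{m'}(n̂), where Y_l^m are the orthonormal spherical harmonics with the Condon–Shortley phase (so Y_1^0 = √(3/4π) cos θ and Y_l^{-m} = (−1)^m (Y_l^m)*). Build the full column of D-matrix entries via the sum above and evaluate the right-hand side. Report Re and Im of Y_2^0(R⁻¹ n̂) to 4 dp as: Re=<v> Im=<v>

Re=-0.0018 Im=0.0000

Need the full column D^2_{m',0} for m'=−2..2 at α=1.3066, β=2.6264, γ=0.2749.
cos(β/2)=0.254757, sin(β/2)=0.967005
d^2_{-2,0}: single k=2 term ⇒ +0.148657;  D = -0.128383+0.074945i
d^2_{-1,0}: k∈[1..2] ⇒ +0.039164 -0.564271 = -0.525108;  D = -0.137123-0.506888i
d^2_{0,0}: k∈[0..2] ⇒ +0.004212 -0.242756 +0.874410 = +0.635866;  D = +0.635866+0.000000i
d^2_{1,0}: k∈[0..1] ⇒ -0.039164 +0.564271 = +0.525108;  D = +0.137123-0.506888i
d^2_{2,0}: single k=0 term ⇒ +0.148657;  D = -0.128383-0.074945i
Y_2^{m'}(θ=2.2013,φ=6.1772) and Σ D·Y over m':
  (-0.1284+0.0749i)·(+0.2464+0.0530i)  (-0.1371-0.5069i)·(-0.3658-0.0389i)  (+0.6359+0.0000i)·(+0.0135+0.0000i)  (+0.1371-0.5069i)·(+0.3658-0.0389i)  (-0.1284-0.0749i)·(+0.2464-0.0530i)
Y_2^0(R⁻¹ n̂) = -0.001770-0.000000i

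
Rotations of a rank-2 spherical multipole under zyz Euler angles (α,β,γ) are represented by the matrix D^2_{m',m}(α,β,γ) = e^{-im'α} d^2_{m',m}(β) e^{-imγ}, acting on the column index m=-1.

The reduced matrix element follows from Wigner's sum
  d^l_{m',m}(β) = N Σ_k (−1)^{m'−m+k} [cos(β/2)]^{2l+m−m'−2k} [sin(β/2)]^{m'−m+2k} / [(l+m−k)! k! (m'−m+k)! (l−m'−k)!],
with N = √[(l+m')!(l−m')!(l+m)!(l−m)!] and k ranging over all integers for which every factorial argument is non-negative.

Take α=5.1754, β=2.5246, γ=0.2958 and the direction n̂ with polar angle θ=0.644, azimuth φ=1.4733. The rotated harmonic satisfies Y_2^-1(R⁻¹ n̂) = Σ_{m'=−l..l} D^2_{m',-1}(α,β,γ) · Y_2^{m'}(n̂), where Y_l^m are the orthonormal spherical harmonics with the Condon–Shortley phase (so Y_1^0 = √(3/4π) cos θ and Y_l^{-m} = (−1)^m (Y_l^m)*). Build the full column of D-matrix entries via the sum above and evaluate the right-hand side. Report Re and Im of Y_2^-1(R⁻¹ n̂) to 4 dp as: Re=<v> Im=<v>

Re=-0.0345 Im=0.2335

Need the full column D^2_{m',-1} for m'=−2..2 at α=5.1754, β=2.5246, γ=0.2958.
cos(β/2)=0.303626, sin(β/2)=0.952791
d^2_{-2,-1}: single k=1 term ⇒ +0.053339;  D = -0.018238-0.050124i
d^2_{-1,-1}: k∈[0..1] ⇒ +0.008499 -0.251070 = -0.242572;  D = -0.166904+0.176023i
d^2_{0,-1}: k∈[0..1] ⇒ -0.065327 +0.643292 = +0.577965;  D = +0.552864+0.168480i
d^2_{1,-1}: k∈[0..1] ⇒ +0.251070 -0.824121 = -0.573051;  D = -0.095374-0.565058i
d^2_{2,-1}: single k=0 term ⇒ -0.525246;  D = +0.424344-0.309540i
Y_2^{m'}(θ=0.644,φ=1.4733) and Σ D·Y over m':
  (-0.0182-0.0501i)·(-0.1366-0.0270i)  (-0.1669+0.1760i)·(+0.0361-0.3692i)  (+0.5529+0.1685i)·(+0.2897+0.0000i)  (-0.0954-0.5651i)·(-0.0361-0.3692i)  (+0.4243-0.3095i)·(-0.1366+0.0270i)
Y_2^-1(R⁻¹ n̂) = -0.034511+0.233466i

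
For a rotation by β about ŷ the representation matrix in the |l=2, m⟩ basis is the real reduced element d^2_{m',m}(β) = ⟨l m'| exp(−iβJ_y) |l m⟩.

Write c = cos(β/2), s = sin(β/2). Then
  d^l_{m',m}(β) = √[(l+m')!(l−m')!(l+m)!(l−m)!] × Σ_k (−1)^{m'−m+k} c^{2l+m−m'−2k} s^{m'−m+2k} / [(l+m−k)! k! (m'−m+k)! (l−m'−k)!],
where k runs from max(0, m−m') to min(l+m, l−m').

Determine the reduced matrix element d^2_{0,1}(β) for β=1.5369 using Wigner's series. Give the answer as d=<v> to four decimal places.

d=0.0415

d^2_{0,1}(β=1.5369) via Wigner's sum:
Half-angle: c=0.718989, s=0.695022. N=√(2·2·6·1)=4.898979
The bounds max(0,m−m')=1 and min(l+m,l−m')=2 give 2 terms
  k=1: (−1)^0·4.8990/(2)·0.7190^3·0.6950^1 = +0.632762
  k=2: (−1)^1·4.8990/(2)·0.7190^1·0.6950^3 = -0.591279
d^2_{0,1}(1.5369) = +0.632762 -0.591279 = +0.041483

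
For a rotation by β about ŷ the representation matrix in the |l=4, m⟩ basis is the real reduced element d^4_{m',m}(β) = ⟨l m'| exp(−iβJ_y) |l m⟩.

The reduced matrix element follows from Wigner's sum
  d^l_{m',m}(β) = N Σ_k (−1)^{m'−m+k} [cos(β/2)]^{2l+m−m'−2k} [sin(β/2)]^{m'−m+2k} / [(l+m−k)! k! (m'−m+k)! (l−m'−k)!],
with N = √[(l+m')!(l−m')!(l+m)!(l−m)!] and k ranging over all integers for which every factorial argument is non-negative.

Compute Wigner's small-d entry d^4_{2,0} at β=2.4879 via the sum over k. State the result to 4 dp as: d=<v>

d^4_{2,0}(β=2.4879) via Wigner's sum:
With c≡cos(β/2)=0.321058 and s≡sin(β/2)=0.947060, N=[720·2·24·24]^{1/2}=910.735966
Admissible k: 0..2 (factorial args all ≥0)
  k=0: (−1)^2·910.7360/(96)·0.3211^6·0.9471^2 = +0.009319
  k=1: (−1)^3·910.7360/(36)·0.3211^4·0.9471^4 = -0.216238
  k=2: (−1)^4·910.7360/(96)·0.3211^2·0.9471^6 = +0.705589
d^4_{2,0}(2.4879) = +0.009319 -0.216238 +0.705589 = +0.498670

d=0.4987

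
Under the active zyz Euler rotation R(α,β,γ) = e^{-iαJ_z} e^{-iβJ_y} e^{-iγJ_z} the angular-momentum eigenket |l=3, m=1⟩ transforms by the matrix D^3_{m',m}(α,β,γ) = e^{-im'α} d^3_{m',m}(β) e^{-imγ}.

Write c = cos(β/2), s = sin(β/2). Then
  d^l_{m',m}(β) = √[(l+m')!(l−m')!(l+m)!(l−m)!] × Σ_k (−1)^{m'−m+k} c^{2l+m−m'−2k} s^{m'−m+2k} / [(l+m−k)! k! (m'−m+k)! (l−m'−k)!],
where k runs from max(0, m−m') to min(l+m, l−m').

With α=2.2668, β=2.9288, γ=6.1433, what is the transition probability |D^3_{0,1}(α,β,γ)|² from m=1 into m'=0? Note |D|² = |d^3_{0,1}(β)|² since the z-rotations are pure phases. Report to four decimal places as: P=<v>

P=0.1193

D^3_{0,1}(2.2668,2.9288,6.1433) = e^{-i·0·2.2668}·d^3_{0,1}(2.9288)·e^{-i·1·6.1433}. Compute d first:
With c≡cos(β/2)=0.106196 and s≡sin(β/2)=0.994345, N=[6·6·24·2]^{1/2}=41.569219
Admissible k: 1..3 (factorial args all ≥0)
  k=1: (−1)^0·41.5692/(12)·0.1062^5·0.9943^1 = +0.000047
  k=2: (−1)^1·41.5692/(4)·0.1062^3·0.9943^3 = -0.012236
  k=3: (−1)^2·41.5692/(12)·0.1062^1·0.9943^5 = +0.357589
d^3_{0,1}(2.9288) = +0.000047 -0.012236 +0.357589 = +0.345399
|D^3_{0,1}|² = |d^3_{0,1}(β)|² = (+0.345399)² = 0.119300 (the z-rotation phases have unit modulus)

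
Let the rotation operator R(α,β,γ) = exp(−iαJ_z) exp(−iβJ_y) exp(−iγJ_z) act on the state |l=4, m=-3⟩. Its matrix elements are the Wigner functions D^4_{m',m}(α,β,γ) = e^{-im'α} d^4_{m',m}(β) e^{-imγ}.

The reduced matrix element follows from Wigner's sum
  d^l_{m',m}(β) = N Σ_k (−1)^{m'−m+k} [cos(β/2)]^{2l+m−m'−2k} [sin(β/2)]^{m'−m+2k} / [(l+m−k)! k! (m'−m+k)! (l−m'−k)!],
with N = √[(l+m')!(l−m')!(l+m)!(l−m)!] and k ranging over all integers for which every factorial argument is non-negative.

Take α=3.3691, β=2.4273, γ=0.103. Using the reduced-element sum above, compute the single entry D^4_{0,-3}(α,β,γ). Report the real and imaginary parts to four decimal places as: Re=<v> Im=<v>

Re=0.2993 Im=0.0955

Split into d^4_{0,-3}(β=2.4273) × two z-phases.
Half-angle: c=0.349602, s=0.936898. N=√(24·24·1·5040)=1703.830978
The bounds max(0,m−m')=0 and min(l+m,l−m')=1 give 2 terms
  k=0: (−1)^3·1703.8310/(144)·0.3496^5·0.9369^3 = -0.050817
  k=1: (−1)^4·1703.8310/(144)·0.3496^3·0.9369^5 = +0.364962
d^4_{0,-3}(2.4273) = -0.050817 +0.364962 = +0.314145
Attach z-rotation phases: D = e^{-i(0)(3.3691)}·(+0.314145)·e^{-i(-3)(0.103)} = +0.299267+0.095533i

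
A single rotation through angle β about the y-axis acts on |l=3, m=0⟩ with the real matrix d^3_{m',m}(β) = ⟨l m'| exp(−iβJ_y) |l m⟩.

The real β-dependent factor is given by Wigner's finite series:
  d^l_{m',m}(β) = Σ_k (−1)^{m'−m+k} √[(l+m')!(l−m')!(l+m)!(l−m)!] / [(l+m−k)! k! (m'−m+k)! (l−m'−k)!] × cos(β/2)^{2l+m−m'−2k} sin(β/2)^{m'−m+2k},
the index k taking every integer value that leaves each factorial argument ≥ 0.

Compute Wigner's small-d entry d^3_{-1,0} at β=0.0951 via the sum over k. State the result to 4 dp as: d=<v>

d^3_{-1,0}(β=0.0951) via Wigner's sum:
Half-angle: c=0.998870, s=0.047532. N=√(2·24·6·6)=41.569219
k: max(0,(0)−(-1))=1 … min(3+(0),3−(-1))=3
  k=1: (−1)^0·41.5692/(12)·0.9989^5·0.0475^1 = +0.163728
  k=2: (−1)^1·41.5692/(4)·0.9989^3·0.0475^3 = -0.001112
  k=3: (−1)^2·41.5692/(12)·0.9989^1·0.0475^5 = +0.000001
d^3_{-1,0}(0.0951) = +0.163728 -0.001112 +0.000001 = +0.162616

d=0.1626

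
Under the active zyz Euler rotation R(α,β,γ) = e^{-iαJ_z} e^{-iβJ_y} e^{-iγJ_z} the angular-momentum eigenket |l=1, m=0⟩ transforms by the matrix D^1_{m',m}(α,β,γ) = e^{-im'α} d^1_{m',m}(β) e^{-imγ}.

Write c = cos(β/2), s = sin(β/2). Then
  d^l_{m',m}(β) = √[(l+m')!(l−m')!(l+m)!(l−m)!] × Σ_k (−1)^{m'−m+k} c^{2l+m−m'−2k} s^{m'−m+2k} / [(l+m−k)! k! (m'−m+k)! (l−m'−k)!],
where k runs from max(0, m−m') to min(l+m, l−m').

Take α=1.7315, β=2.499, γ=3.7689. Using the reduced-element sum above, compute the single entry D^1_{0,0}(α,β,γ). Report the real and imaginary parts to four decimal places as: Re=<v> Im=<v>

Re=-0.8005 Im=0.0000

Split into d^1_{0,0}(β=2.499) × two z-phases.
c=cos(2.499/2)=0.315797, s=sin(2.499/2)=0.948827; N=√[1·1·1·1]=1.000000
The bounds max(0,m−m')=0 and min(l+m,l−m')=1 give 2 terms
  k=0: (−1)^0·1.0000/(1)·0.3158^2·0.9488^0 = +0.099728
  k=1: (−1)^1·1.0000/(1)·0.3158^0·0.9488^2 = -0.900272
d^1_{0,0}(2.499) = +0.099728 -0.900272 = -0.800545
Phases: e^{-i·(0)·1.7315}=+1.000000+0.000000i, e^{-i·(0)·3.7689}=+1.000000+0.000000i ⇒ D=-0.800545+0.000000i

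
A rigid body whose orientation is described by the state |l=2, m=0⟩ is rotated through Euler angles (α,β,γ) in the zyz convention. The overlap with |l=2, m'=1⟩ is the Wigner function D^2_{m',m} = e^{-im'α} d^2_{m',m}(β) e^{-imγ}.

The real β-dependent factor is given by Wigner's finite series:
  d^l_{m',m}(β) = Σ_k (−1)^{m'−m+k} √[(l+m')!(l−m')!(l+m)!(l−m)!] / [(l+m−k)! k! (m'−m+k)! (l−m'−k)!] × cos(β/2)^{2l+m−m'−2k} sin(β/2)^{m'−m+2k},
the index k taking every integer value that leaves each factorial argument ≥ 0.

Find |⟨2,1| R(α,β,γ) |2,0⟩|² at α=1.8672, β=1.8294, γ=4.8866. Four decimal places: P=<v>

P=0.0917

First d^2_{1,0}(β=1.8294), then the phase factors e^{-i(1)α} and e^{-i(0)γ}:
Half-angle: c=0.610028, s=0.792380. N=√(6·1·2·2)=4.898979
k∈{0,1} keeps every argument non-negative
  k=0: (−1)^1·4.8990/(2)·0.6100^3·0.7924^1 = -0.440615
  k=1: (−1)^2·4.8990/(2)·0.6100^1·0.7924^3 = +0.743405
d^2_{1,0}(1.8294) = -0.440615 +0.743405 = +0.302790
|D^2_{1,0}|² = |d^2_{1,0}(β)|² = (+0.302790)² = 0.091682 (the z-rotation phases have unit modulus)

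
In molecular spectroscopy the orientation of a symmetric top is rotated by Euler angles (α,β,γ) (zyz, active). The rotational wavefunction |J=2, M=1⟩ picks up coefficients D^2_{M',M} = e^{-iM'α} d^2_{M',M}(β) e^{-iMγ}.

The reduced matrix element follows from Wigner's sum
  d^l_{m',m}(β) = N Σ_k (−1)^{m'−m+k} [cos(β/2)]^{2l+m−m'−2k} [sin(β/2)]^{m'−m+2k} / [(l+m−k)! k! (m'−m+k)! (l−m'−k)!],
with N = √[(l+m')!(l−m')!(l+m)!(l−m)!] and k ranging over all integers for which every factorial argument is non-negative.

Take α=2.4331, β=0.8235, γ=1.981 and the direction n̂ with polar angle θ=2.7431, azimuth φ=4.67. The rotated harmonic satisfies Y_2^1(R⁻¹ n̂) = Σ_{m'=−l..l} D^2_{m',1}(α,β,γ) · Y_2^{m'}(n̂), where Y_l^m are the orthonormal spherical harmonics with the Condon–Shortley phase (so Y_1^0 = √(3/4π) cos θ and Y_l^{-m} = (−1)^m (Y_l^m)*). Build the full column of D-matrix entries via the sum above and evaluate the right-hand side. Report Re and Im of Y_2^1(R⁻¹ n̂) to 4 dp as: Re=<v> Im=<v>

Re=0.0466 Im=-0.3670

Need the full column D^2_{m',1} for m'=−2..2 at α=2.4331, β=0.8235, γ=1.981.
cos(β/2)=0.916422, sin(β/2)=0.400214
d^2_{-2,1}: single k=3 term ⇒ +0.117490;  D = -0.113649+0.029795i
d^2_{-1,1}: k∈[2..3] ⇒ +0.403549 -0.025655 = +0.377894;  D = +0.339928+0.165085i
d^2_{0,1}: k∈[1..2] ⇒ +0.754491 -0.143895 = +0.610595;  D = -0.243503-0.559940i
d^2_{1,1}: k∈[0..1] ⇒ +0.705313 -0.403549 = +0.301764;  D = -0.088684+0.288438i
d^2_{2,1}: single k=0 term ⇒ -0.616039;  D = -0.520624+0.329324i
Y_2^{m'}(θ=2.7431,φ=4.67) and Σ D·Y over m':
  (-0.1136+0.0298i)·(-0.0580-0.0049i)  (+0.3399+0.1651i)·(+0.0117-0.2760i)  (-0.2435-0.5599i)·(+0.4883+0.0000i)  (-0.0887+0.2884i)·(-0.0117-0.2760i)  (-0.5206+0.3293i)·(-0.0580+0.0049i)
Y_2^1(R⁻¹ n̂) = +0.046581-0.367042i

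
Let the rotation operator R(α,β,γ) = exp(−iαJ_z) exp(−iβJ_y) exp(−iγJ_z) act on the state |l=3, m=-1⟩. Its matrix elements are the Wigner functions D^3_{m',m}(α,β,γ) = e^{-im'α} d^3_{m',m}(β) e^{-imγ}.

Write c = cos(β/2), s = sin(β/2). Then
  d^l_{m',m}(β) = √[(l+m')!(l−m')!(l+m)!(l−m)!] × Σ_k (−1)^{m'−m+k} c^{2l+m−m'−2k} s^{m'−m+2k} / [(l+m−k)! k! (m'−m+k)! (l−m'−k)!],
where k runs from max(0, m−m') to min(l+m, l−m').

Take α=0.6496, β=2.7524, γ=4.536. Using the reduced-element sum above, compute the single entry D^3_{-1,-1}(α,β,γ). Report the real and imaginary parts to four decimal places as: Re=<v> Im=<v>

Re=0.0899 Im=-0.1755

First d^3_{-1,-1}(β=2.7524), then the phase factors e^{-i(-1)α} and e^{-i(-1)γ}:
c=cos(2.7524/2)=0.193370, s=sin(2.7524/2)=0.981126; N=√[2·24·2·24]=48.000000
k: max(0,(-1)−(-1))=0 … min(3+(-1),3−(-1))=2
  k=0: (−1)^0·48.0000/(48)·0.1934^6·0.9811^0 = +0.000052
  k=1: (−1)^1·48.0000/(6)·0.1934^4·0.9811^2 = -0.010767
  k=2: (−1)^2·48.0000/(8)·0.1934^2·0.9811^4 = +0.207889
d^3_{-1,-1}(2.7524) = +0.000052 -0.010767 +0.207889 = +0.197174
D = (+0.796326+0.604868i)·(+0.197174)·(-0.175476-0.984484i) = +0.089861-0.175506i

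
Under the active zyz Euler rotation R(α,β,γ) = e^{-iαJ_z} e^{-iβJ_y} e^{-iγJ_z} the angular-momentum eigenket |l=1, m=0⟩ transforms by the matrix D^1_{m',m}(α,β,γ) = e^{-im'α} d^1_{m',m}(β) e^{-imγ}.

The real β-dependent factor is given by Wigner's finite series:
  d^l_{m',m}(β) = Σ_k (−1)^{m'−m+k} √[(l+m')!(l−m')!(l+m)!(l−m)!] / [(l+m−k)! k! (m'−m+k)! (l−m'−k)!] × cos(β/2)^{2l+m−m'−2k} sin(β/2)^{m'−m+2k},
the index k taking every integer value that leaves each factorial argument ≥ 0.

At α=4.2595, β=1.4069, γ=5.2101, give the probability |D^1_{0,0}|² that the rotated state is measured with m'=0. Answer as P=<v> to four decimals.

P=0.0266

Split into d^1_{0,0}(β=1.4069) × two z-phases.
c=cos(1.4069/2)=0.762615, s=sin(1.4069/2)=0.646853; N=√[1·1·1·1]=1.000000
k∈{0,1} keeps every argument non-negative
  k=0: (−1)^0·1.0000/(1)·0.7626^2·0.6469^0 = +0.581582
  k=1: (−1)^1·1.0000/(1)·0.7626^0·0.6469^2 = -0.418418
d^1_{0,0}(1.4069) = +0.581582 -0.418418 = +0.163164
|D^1_{0,0}|² = |d^1_{0,0}(β)|² = (+0.163164)² = 0.026622 (the z-rotation phases have unit modulus)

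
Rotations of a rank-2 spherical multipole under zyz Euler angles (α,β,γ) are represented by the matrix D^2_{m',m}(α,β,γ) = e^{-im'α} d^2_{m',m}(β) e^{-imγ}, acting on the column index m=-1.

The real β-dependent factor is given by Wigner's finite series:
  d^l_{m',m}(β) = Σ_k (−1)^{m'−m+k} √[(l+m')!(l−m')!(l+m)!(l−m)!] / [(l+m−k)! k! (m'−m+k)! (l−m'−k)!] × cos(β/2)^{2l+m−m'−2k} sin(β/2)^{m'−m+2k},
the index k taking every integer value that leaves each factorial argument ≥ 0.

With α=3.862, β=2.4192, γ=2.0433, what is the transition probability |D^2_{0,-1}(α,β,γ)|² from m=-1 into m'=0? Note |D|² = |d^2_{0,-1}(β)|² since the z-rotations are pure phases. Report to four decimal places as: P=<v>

P=0.3691

Split into d^2_{0,-1}(β=2.4192) × two z-phases.
With c≡cos(β/2)=0.353394 and s≡sin(β/2)=0.935475, N=[2·2·1·6]^{1/2}=4.898979
The bounds max(0,m−m')=0 and min(l+m,l−m')=1 give 2 terms
  k=0: (−1)^1·4.8990/(2)·0.3534^3·0.9355^1 = -0.101131
  k=1: (−1)^2·4.8990/(2)·0.3534^1·0.9355^3 = +0.708648
d^2_{0,-1}(2.4192) = -0.101131 +0.708648 = +0.607517
|D^2_{0,-1}|² = |d^2_{0,-1}(β)|² = (+0.607517)² = 0.369077 (the z-rotation phases have unit modulus)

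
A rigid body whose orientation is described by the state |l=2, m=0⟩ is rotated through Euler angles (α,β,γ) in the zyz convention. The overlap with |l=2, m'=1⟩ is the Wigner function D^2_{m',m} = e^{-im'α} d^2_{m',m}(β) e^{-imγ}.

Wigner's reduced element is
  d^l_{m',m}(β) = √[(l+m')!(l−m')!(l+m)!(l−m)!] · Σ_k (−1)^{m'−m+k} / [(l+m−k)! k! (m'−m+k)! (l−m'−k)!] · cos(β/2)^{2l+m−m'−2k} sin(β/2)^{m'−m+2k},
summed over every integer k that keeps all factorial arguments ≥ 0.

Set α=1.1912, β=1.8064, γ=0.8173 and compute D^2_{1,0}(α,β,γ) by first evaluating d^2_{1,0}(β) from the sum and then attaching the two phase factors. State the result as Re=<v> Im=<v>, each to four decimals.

Split into d^2_{1,0}(β=1.8064) × two z-phases.
With c≡cos(β/2)=0.619100 and s≡sin(β/2)=0.785312, N=[6·1·2·2]^{1/2}=4.898979
The bounds max(0,m−m')=0 and min(l+m,l−m')=1 give 2 terms
  k=0: (−1)^1·4.8990/(2)·0.6191^3·0.7853^1 = -0.456458
  k=1: (−1)^2·4.8990/(2)·0.6191^1·0.7853^3 = +0.734452
d^2_{1,0}(1.8064) = -0.456458 +0.734452 = +0.277994
Phases: e^{-i·(1)·1.1912}=+0.370546-0.928814i, e^{-i·(0)·0.8173}=+1.000000+0.000000i ⇒ D=+0.103009-0.258205i

Re=0.1030 Im=-0.2582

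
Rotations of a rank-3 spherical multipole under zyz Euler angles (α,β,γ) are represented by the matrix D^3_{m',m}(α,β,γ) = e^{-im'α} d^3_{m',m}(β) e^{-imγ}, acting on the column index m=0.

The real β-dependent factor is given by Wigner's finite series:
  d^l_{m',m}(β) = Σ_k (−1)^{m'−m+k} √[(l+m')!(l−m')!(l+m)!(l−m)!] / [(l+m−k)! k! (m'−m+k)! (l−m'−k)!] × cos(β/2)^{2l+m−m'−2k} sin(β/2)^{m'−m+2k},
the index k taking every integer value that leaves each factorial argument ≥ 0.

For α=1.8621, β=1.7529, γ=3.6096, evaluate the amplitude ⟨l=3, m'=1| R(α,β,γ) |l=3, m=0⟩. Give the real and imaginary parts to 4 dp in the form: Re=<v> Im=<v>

D^3_{1,0}(1.8621,1.7529,3.6096) = e^{-i·1·1.8621}·d^3_{1,0}(1.7529)·e^{-i·0·3.6096}. Compute d first:
c=cos(1.7529/2)=0.639883, s=sin(1.7529/2)=0.768472; N=√[24·2·6·6]=41.569219
The bounds max(0,m−m')=0 and min(l+m,l−m')=2 give 3 terms
  k=0: (−1)^1·41.5692/(12)·0.6399^5·0.7685^1 = -0.285576
  k=1: (−1)^2·41.5692/(4)·0.6399^3·0.7685^3 = +1.235659
  k=2: (−1)^3·41.5692/(12)·0.6399^1·0.7685^5 = -0.594062
d^3_{1,0}(1.7529) = -0.285576 +1.235659 -0.594062 = +0.356020
D = (-0.287201-0.957870i)·(+0.356020)·(+1.000000+0.000000i) = -0.102249-0.341021i

Re=-0.1022 Im=-0.3410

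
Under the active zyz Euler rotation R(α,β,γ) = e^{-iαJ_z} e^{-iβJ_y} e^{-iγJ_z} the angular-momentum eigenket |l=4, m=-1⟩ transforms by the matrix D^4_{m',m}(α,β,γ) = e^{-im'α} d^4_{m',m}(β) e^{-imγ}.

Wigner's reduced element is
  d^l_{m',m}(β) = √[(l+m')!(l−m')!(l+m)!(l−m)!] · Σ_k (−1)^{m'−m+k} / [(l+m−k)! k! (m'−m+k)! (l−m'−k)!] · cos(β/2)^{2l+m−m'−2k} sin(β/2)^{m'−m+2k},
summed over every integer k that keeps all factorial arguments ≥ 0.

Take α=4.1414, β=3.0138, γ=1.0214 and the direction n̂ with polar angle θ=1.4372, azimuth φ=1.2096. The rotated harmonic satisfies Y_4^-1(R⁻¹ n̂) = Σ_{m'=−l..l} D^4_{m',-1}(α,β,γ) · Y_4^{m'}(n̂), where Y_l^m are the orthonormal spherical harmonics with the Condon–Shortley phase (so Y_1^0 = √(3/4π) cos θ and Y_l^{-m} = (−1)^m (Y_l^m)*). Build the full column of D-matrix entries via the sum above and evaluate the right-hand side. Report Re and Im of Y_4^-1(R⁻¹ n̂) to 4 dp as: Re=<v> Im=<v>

Re=0.0975 Im=0.2808

Need the full column D^4_{m',-1} for m'=−4..4 at α=4.1414, β=3.0138, γ=1.0214.
cos(β/2)=0.063853, sin(β/2)=0.997959
d^4_{-4,-1}: single k=3 term ⇒ +0.000008;  D = +0.000002-0.000008i
d^4_{-3,-1}: k∈[2..3] ⇒ +0.000001 -0.000218 = -0.000218;  D = -0.000139-0.000168i
d^4_{-2,-1}: k∈[1..3] ⇒ +0.000000 -0.000022 +0.003644 = +0.003622;  D = -0.003596+0.000436i
d^4_{-1,-1}: k∈[0..3] ⇒ +0.000000 -0.000001 +0.000495 -0.040275 = -0.039782;  D = -0.017318+0.035814i
d^4_{0,-1}: k∈[0..3] ⇒ -0.000000 +0.000028 -0.006915 +0.281504 = +0.274618;  D = +0.143398+0.234205i
d^4_{1,-1}: k∈[0..3] ⇒ +0.000001 -0.000495 +0.060413 -0.983791 = -0.923872;  D = +0.923657+0.019947i
d^4_{2,-1}: k∈[0..2] ⇒ -0.000015 +0.005467 -0.267059 = -0.261607;  D = -0.146109+0.217003i
d^4_{3,-1}: k∈[0..1] ⇒ +0.000218 -0.031967 = -0.031749;  D = -0.012575-0.029153i
d^4_{4,-1}: single k=0 term ⇒ -0.001928;  D = +0.001903+0.000314i
Y_4^{m'}(θ=1.4372,φ=1.2096) and Σ D·Y over m':
  (+0.0000-0.0000i)·(+0.0537+0.4236i)  (-0.0001-0.0002i)·(-0.1434+0.0760i)  (-0.0036+0.0004i)·(+0.2159+0.1903i)  (-0.0173+0.0358i)·(-0.0635+0.1680i)  (+0.1434+0.2342i)·(+0.2622+0.0000i)  (+0.9237+0.0199i)·(+0.0635+0.1680i)  (-0.1461+0.2170i)·(+0.2159-0.1903i)  (-0.0126-0.0292i)·(+0.1434+0.0760i)  (+0.0019+0.0003i)·(+0.0537-0.4236i)
Y_4^-1(R⁻¹ n̂) = +0.097526+0.280834i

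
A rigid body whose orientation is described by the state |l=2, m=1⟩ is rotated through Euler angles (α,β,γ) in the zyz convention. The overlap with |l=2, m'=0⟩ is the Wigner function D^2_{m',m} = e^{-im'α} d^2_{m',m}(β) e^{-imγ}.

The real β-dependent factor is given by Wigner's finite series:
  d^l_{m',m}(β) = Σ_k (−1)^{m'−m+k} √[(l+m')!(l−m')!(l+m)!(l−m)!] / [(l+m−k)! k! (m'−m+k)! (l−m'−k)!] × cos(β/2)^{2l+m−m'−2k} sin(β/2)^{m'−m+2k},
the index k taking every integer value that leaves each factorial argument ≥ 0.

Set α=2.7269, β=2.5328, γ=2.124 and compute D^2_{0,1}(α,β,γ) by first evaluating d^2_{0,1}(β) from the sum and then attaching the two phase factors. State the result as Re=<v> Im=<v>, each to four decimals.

Re=0.3019 Im=0.4889

Split into d^2_{0,1}(β=2.5328) × two z-phases.
With c≡cos(β/2)=0.299717 and s≡sin(β/2)=0.954028, N=[2·2·6·1]^{1/2}=4.898979
The bounds max(0,m−m')=1 and min(l+m,l−m')=2 give 2 terms
  k=1: (−1)^0·4.8990/(2)·0.2997^3·0.9540^1 = +0.062918
  k=2: (−1)^1·4.8990/(2)·0.2997^1·0.9540^3 = -0.637486
d^2_{0,1}(2.5328) = +0.062918 -0.637486 = -0.574569
D = (+1.000000+0.000000i)·(-0.574569)·(-0.525416-0.850846i) = +0.301887+0.488869i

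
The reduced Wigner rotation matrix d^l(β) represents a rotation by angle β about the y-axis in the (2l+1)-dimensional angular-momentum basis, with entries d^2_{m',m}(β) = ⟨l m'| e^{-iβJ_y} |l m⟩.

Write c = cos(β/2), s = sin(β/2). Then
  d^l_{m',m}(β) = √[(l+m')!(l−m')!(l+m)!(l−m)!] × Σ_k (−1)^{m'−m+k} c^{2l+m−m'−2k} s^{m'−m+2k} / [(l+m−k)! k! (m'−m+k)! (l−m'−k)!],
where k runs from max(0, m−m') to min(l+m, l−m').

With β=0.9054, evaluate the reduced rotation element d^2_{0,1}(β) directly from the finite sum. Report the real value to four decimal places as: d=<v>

d=0.5948

d^2_{0,1}(β=0.9054) via Wigner's sum:
Half-angle: c=0.899269, s=0.437395. N=√(2·2·6·1)=4.898979
k∈{1,2} keeps every argument non-negative
  k=1: (−1)^0·4.8990/(2)·0.8993^3·0.4374^1 = +0.779146
  k=2: (−1)^1·4.8990/(2)·0.8993^1·0.4374^3 = -0.184326
d^2_{0,1}(0.9054) = +0.779146 -0.184326 = +0.594820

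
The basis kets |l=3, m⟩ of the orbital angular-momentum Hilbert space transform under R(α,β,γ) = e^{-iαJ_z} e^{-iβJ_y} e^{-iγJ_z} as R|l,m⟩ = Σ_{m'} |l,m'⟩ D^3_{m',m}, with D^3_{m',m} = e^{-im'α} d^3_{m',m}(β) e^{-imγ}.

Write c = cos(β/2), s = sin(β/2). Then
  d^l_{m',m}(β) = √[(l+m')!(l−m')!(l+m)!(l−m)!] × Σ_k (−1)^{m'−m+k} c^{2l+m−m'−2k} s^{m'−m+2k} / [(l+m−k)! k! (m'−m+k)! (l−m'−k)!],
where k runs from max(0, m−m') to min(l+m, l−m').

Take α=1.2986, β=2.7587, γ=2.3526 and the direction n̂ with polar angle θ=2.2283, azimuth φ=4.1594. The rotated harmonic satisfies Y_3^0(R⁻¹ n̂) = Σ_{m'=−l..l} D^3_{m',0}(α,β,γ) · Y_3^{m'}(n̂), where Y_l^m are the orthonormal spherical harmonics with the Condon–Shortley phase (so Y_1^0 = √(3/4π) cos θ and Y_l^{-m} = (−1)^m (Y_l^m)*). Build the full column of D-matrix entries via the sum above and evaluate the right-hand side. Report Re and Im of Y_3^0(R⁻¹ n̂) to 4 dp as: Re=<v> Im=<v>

Need the full column D^3_{m',0} for m'=−3..3 at α=1.2986, β=2.7587, γ=2.3526.
cos(β/2)=0.190279, sin(β/2)=0.981730
d^3_{-3,0}: single k=3 term ⇒ +0.029152;  D = -0.021246-0.019960i
d^3_{-2,0}: k∈[2..3] ⇒ +0.006920 -0.184209 = -0.177289;  D = +0.151660-0.091818i
d^3_{-1,0}: k∈[1..3] ⇒ +0.000848 -0.067742 +0.601093 = +0.534199;  D = +0.143618+0.514531i
d^3_{0,0}: k∈[0..3] ⇒ +0.000047 -0.011371 +0.302686 -0.895267 = -0.603904;  D = -0.603904+0.000000i
d^3_{1,0}: k∈[0..2] ⇒ -0.000848 +0.067742 -0.601093 = -0.534199;  D = -0.143618+0.514531i
d^3_{2,0}: k∈[0..1] ⇒ +0.006920 -0.184209 = -0.177289;  D = +0.151660+0.091818i
d^3_{3,0}: single k=0 term ⇒ -0.029152;  D = +0.021246-0.019960i
Y_3^{m'}(θ=2.2283,φ=4.1594) and Σ D·Y over m':
  (-0.0212-0.0200i)·(+0.2061+0.0182i)  (+0.1517-0.0918i)·(+0.1754+0.3498i)  (+0.1436+0.5145i)·(-0.1166+0.1888i)  (-0.6039+0.0000i)·(+0.2583+0.0000i)  (-0.1436+0.5145i)·(+0.1166+0.1888i)  (+0.1517+0.0918i)·(+0.1754-0.3498i)  (+0.0212-0.0200i)·(-0.2061+0.0182i)
Y_3^0(R⁻¹ n̂) = -0.274371-0.000000i

Re=-0.2744 Im=0.0000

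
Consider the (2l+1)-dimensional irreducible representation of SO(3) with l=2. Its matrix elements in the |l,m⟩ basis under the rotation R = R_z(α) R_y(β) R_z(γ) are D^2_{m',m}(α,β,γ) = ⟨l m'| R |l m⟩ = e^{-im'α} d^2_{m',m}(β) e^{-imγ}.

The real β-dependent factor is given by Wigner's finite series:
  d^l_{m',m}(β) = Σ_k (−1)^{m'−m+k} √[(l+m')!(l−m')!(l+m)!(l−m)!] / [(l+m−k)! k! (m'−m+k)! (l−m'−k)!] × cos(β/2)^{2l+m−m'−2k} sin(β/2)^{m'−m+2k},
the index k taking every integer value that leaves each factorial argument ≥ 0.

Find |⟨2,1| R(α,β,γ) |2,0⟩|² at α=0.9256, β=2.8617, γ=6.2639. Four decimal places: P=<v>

P=0.1057

Split into d^2_{1,0}(β=2.8617) × two z-phases.
c=cos(2.8617/2)=0.139490, s=sin(2.8617/2)=0.990223; N=√[6·1·2·2]=4.898979
k∈{0,1} keeps every argument non-negative
  k=0: (−1)^1·4.8990/(2)·0.1395^3·0.9902^1 = -0.006583
  k=1: (−1)^2·4.8990/(2)·0.1395^1·0.9902^3 = +0.331756
d^2_{1,0}(2.8617) = -0.006583 +0.331756 = +0.325172
|D^2_{1,0}|² = |d^2_{1,0}(β)|² = (+0.325172)² = 0.105737 (the z-rotation phases have unit modulus)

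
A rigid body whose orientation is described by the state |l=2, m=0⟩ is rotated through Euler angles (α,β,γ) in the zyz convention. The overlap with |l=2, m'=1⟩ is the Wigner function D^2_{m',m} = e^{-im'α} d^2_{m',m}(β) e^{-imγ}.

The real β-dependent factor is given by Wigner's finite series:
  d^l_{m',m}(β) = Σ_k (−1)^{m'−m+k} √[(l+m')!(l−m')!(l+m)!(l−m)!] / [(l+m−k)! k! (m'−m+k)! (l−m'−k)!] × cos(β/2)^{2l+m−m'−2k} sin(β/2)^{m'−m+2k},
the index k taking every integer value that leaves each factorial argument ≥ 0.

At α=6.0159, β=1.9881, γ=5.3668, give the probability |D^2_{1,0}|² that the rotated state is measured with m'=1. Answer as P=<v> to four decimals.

P=0.2059

Split into d^2_{1,0}(β=1.9881) × two z-phases.
With c≡cos(β/2)=0.545299 and s≡sin(β/2)=0.838241, N=[6·1·2·2]^{1/2}=4.898979
k: max(0,(0)−(1))=0 … min(2+(0),2−(1))=1
  k=0: (−1)^1·4.8990/(2)·0.5453^3·0.8382^1 = -0.332928
  k=1: (−1)^2·4.8990/(2)·0.5453^1·0.8382^3 = +0.786716
d^2_{1,0}(1.9881) = -0.332928 +0.786716 = +0.453788
|D^2_{1,0}|² = |d^2_{1,0}(β)|² = (+0.453788)² = 0.205924 (the z-rotation phases have unit modulus)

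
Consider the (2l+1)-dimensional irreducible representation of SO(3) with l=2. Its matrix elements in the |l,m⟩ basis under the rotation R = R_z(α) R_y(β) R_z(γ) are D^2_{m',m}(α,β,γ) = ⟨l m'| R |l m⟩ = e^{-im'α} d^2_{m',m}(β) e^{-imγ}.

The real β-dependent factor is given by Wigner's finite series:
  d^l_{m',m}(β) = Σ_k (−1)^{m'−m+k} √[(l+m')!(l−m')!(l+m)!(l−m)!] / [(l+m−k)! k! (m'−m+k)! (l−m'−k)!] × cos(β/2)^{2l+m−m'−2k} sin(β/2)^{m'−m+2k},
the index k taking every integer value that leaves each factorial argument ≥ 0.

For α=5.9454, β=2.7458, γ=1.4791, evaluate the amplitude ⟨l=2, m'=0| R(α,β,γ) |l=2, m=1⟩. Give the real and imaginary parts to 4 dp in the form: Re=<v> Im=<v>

Re=-0.0399 Im=0.4339

Split into d^2_{0,1}(β=2.7458) × two z-phases.
Half-angle: c=0.196607, s=0.980482. N=√(2·2·6·1)=4.898979
The bounds max(0,m−m')=1 and min(l+m,l−m')=2 give 2 terms
  k=1: (−1)^0·4.8990/(2)·0.1966^3·0.9805^1 = +0.018252
  k=2: (−1)^1·4.8990/(2)·0.1966^1·0.9805^3 = -0.453936
d^2_{0,1}(2.7458) = +0.018252 -0.453936 = -0.435684
Attach z-rotation phases: D = e^{-i(0)(5.9454)}·(-0.435684)·e^{-i(1)(1.4791)} = -0.039895+0.433853i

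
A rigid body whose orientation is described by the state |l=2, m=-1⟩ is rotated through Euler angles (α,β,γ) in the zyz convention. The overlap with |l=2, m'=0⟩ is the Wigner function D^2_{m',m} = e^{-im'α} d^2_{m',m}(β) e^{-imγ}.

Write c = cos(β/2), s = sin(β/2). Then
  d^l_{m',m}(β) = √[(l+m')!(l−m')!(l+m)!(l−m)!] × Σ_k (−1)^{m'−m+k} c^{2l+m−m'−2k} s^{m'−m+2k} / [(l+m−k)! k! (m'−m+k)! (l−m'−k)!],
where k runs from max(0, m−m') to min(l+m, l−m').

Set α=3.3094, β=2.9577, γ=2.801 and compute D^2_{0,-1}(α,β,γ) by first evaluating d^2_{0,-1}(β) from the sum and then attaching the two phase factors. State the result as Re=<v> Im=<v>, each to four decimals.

Re=-0.2075 Im=0.0735

D^2_{0,-1}(3.3094,2.9577,2.801) = e^{-i·0·3.3094}·d^2_{0,-1}(2.9577)·e^{-i·-1·2.801}. Compute d first:
c=cos(2.9577/2)=0.091817, s=sin(2.9577/2)=0.995776; N=√[2·2·1·6]=4.898979
The bounds max(0,m−m')=0 and min(l+m,l−m')=1 give 2 terms
  k=0: (−1)^1·4.8990/(2)·0.0918^3·0.9958^1 = -0.001888
  k=1: (−1)^2·4.8990/(2)·0.0918^1·0.9958^3 = +0.222066
d^2_{0,-1}(2.9577) = -0.001888 +0.222066 = +0.220178
Phases: e^{-i·(0)·3.3094}=+1.000000+0.000000i, e^{-i·(-1)·2.801}=-0.942557+0.334046i ⇒ D=-0.207531+0.073550i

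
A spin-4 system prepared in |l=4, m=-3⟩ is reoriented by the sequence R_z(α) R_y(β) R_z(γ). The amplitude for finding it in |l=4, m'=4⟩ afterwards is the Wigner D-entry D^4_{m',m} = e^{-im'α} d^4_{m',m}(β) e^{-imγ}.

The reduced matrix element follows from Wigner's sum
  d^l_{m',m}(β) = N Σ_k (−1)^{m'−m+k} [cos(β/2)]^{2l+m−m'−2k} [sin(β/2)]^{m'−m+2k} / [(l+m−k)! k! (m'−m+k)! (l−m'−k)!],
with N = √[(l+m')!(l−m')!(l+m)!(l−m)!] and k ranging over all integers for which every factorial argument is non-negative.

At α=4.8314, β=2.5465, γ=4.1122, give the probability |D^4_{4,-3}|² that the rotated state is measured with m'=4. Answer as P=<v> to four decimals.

D^4_{4,-3}(4.8314,2.5465,4.1122) = e^{-i·4·4.8314}·d^4_{4,-3}(2.5465)·e^{-i·-3·4.1122}. Compute d first:
With c≡cos(β/2)=0.293175 and s≡sin(β/2)=0.956059, N=[40320·1·1·5040]^{1/2}=14255.272709
Admissible k: 0..0 (factorial args all ≥0)
  k=0: (−1)^7·14255.2727/(5040)·0.2932^1·0.9561^7 = -0.605430
d^4_{4,-3}(2.5465) = -0.605430
|D^4_{4,-3}|² = |d^4_{4,-3}(β)|² = (-0.605430)² = 0.366546 (the z-rotation phases have unit modulus)

P=0.3665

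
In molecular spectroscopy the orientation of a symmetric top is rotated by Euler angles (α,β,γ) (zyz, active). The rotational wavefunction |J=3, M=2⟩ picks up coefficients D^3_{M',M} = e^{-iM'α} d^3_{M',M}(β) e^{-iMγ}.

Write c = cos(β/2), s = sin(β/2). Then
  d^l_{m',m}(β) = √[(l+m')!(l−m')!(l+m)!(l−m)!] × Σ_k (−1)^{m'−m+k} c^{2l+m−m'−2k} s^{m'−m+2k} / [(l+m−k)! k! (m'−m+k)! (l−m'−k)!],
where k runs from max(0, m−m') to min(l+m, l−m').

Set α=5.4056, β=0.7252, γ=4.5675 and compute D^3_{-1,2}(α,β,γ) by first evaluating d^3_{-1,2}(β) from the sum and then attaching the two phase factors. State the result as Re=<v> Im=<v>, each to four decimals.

D^3_{-1,2}(5.4056,0.7252,4.5675) = e^{-i·-1·5.4056}·d^3_{-1,2}(0.7252)·e^{-i·2·4.5675}. Compute d first:
c=cos(0.7252/2)=0.934978, s=sin(0.7252/2)=0.354706; N=√[2·24·120·1]=75.894664
k: max(0,(2)−(-1))=3 … min(3+(2),3−(-1))=4
  k=3: (−1)^0·75.8947/(12)·0.9350^3·0.3547^3 = +0.230696
  k=4: (−1)^1·75.8947/(24)·0.9350^1·0.3547^5 = -0.016601
d^3_{-1,2}(0.7252) = +0.230696 -0.016601 = +0.214095
Phases: e^{-i·(-1)·5.4056}=+0.639010-0.769198i, e^{-i·(2)·4.5675}=-0.958307-0.285739i ⇒ D=-0.178161+0.118724i

Re=-0.1782 Im=0.1187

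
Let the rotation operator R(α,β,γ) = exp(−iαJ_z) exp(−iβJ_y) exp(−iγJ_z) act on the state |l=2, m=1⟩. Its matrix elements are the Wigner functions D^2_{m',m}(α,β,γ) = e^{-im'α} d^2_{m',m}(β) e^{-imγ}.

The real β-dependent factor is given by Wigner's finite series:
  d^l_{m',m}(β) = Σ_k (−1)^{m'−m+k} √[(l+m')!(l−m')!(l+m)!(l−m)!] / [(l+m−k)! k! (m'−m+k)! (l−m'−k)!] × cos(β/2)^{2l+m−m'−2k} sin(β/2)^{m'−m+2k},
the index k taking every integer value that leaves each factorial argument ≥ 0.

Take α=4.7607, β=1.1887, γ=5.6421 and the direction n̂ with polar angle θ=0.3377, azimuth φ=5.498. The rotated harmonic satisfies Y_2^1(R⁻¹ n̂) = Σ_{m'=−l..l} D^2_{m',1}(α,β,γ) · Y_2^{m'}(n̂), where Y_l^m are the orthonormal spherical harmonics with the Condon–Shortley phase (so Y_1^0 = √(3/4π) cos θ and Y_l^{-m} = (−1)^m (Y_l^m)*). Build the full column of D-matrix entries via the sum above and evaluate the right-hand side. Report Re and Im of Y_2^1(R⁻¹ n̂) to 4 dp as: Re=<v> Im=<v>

Re=0.3409 Im=0.1300

Need the full column D^2_{m',1} for m'=−2..2 at α=4.7607, β=1.1887, γ=5.6421.
cos(β/2)=0.828513, sin(β/2)=0.559970
d^2_{-2,1}: single k=3 term ⇒ +0.290954;  D = -0.215310-0.195694i
d^2_{-1,1}: k∈[2..3] ⇒ +0.645728 -0.098324 = +0.547404;  D = +0.348188-0.422393i
d^2_{0,1}: k∈[1..2] ⇒ +0.780078 -0.356344 = +0.423734;  D = +0.339600+0.253421i
d^2_{1,1}: k∈[0..1] ⇒ +0.471191 -0.645728 = -0.174537;  D = +0.097508-0.144760i
d^2_{2,1}: single k=0 term ⇒ -0.636931;  D = +0.544834+0.329904i
Y_2^{m'}(θ=0.3377,φ=5.498) and Σ D·Y over m':
  (-0.2153-0.1957i)·(+0.0000+0.0424i)  (+0.3482-0.4224i)·(+0.1708+0.1707i)  (+0.3396+0.2534i)·(+0.5269+0.0000i)  (+0.0975-0.1448i)·(-0.1708+0.1707i)  (+0.5448+0.3299i)·(+0.0000-0.0424i)
Y_2^1(R⁻¹ n̂) = +0.340883+0.129977i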